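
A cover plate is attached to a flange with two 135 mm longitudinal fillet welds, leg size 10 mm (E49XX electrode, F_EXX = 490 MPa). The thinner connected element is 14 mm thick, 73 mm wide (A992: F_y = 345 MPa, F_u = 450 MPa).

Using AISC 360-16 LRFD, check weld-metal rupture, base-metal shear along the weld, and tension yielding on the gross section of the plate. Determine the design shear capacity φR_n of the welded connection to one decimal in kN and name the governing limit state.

Weld metal: throat = 0.707×10 = 7.07 mm, L = 2×135 = 270 mm. φR_n = 0.75 × 0.6 × 490 × 7.07 × 270 = 420.9 kN.
Base metal shear (14 mm plate): yield φR_n = 1.0×0.6×345×14×270 = 782.5 kN; rupture φR_n = 0.75×0.6×450×14×270 = 765.5 kN; take 765.5 kN (rupture).
Tension yield (gross): A_g = 73×14 = 1022 mm². φR_n = 0.90 × 345 × 1022 = 317.3 kN.
Governing: min(420.9, 765.5, 317.3) = 317.3 kN → gross-section yield.

317.3 kN (gross-section yield governs)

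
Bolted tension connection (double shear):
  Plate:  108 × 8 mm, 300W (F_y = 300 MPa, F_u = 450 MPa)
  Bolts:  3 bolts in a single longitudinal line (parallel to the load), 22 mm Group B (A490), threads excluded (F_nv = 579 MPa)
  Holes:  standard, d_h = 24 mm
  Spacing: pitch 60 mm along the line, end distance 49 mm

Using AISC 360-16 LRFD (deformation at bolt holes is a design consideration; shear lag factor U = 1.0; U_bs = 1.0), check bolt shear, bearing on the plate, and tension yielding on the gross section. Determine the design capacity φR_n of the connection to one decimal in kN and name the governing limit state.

233.3 kN (gross-section yield governs)

Bolt shear: A_b = π(22)²/4 = 380.13 mm². φR_n = 0.75 × 579 × 380.13 × 3 × 2 = 990.4 kN.
Bearing (8 mm plate, F_u = 450 MPa): end bolts L_c = 49 − 24/2 = 37, R_n = min(1.2×37×8×450, 2.4×22×8×450) = 159.84 kN/bolt; interior L_c = 60 − 24 = 36, R_n = 155.52 kN/bolt. φR_n = 0.75 × (1×159.84 + 2×155.52) = 353.2 kN.
Tension yield (gross): A_g = 108×8 = 864 mm². φR_n = 0.90 × 300 × 864 = 233.3 kN.
Governing: min(990.4, 353.2, 233.3) = 233.3 kN → gross-section yield.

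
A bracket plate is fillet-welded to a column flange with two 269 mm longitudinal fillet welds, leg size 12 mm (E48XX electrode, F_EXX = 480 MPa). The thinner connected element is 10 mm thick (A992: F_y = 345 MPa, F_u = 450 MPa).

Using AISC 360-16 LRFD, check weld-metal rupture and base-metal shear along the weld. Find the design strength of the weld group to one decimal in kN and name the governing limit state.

Weld metal: throat = 0.707×12 = 8.484 mm, L = 2×269 = 538 mm. φR_n = 0.75 × 0.6 × 480 × 8.484 × 538 = 985.9 kN.
Base metal shear (10 mm plate): yield φR_n = 1.0×0.6×345×10×538 = 1113.7 kN; rupture φR_n = 0.75×0.6×450×10×538 = 1089.5 kN; take 1089.5 kN (rupture).
Governing: min(985.9, 1089.5) = 985.9 kN → weld metal.

985.9 kN (weld metal governs)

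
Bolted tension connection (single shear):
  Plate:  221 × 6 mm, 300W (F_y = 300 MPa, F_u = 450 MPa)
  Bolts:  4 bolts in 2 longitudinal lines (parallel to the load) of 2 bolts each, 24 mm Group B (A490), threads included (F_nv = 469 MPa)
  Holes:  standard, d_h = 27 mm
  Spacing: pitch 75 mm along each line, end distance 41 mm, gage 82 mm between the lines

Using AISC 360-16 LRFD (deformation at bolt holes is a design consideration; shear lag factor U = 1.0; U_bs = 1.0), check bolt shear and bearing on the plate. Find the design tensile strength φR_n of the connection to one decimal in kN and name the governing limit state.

366.9 kN (bearing governs)

Bolt shear: A_b = π(24)²/4 = 452.39 mm². φR_n = 0.75 × 469 × 452.39 × 4 × 1 = 636.5 kN.
Bearing (6 mm plate, F_u = 450 MPa): end bolts L_c = 41 − 27/2 = 27.5, R_n = min(1.2×27.5×6×450, 2.4×24×6×450) = 89.1 kN/bolt; interior L_c = 75 − 27 = 48, R_n = 155.52 kN/bolt. φR_n = 0.75 × (2×89.1 + 2×155.52) = 366.9 kN.
Governing: min(636.5, 366.9) = 366.9 kN → bearing.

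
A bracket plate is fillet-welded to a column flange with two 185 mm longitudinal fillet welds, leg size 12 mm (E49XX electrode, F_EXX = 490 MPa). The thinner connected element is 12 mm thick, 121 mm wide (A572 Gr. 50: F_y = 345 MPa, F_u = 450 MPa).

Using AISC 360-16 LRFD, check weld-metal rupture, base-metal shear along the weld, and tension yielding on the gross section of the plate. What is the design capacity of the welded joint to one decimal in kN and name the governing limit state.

450.8 kN (gross-section yield governs)

Weld metal: throat = 0.707×12 = 8.484 mm, L = 2×185 = 370 mm. φR_n = 0.75 × 0.6 × 490 × 8.484 × 370 = 692.2 kN.
Base metal shear (12 mm plate): yield φR_n = 1.0×0.6×345×12×370 = 919.1 kN; rupture φR_n = 0.75×0.6×450×12×370 = 899.1 kN; take 899.1 kN (rupture).
Tension yield (gross): A_g = 121×12 = 1452 mm². φR_n = 0.90 × 345 × 1452 = 450.8 kN.
Governing: min(692.2, 899.1, 450.8) = 450.8 kN → gross-section yield.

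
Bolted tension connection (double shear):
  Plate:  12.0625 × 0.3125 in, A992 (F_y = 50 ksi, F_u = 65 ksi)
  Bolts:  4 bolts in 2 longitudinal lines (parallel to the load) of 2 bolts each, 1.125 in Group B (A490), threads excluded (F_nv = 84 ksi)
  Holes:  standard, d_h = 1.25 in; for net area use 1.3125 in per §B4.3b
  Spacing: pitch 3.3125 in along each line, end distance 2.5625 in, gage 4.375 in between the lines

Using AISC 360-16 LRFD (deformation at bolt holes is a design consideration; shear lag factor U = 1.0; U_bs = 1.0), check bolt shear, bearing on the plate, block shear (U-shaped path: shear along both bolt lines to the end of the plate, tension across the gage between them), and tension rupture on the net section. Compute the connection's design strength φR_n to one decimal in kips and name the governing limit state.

Bolt shear: A_b = π(1.125)²/4 = 0.99402 in². φR_n = 0.75 × 84 × 0.99402 × 4 × 2 = 501.0 kips.
Bearing (0.3125 in plate, F_u = 65 ksi): end bolts L_c = 2.5625 − 1.25/2 = 1.9375, R_n = min(1.2×1.9375×0.3125×65, 2.4×1.125×0.3125×65) = 47.227 kips/bolt; interior L_c = 3.3125 − 1.25 = 2.0625, R_n = 50.273 kips/bolt. φR_n = 0.75 × (2×47.227 + 2×50.273) = 146.3 kips.
Block shear: shear path 2×[2.5625+1×3.3125] = 2×5.875 in, A_gv = 3.6719, A_nv = 2×(5.875 − 1.5×1.3125)×0.3125 = 2.4414 in²; tension across gage: (4.375 − 1×1.3125)×0.3125 = 0.95703 in². R_n = min(0.6×65×2.4414, 0.6×50×3.6719) + 1.0×65×0.95703 = min(95.215, 110.16) + 62.207 = 157.42 kips. φR_n = 0.75 × 157.42 = 118.1 kips.
Tension rupture (net): A_n = (12.0625 − 2×1.3125)×0.3125 = 2.9492 in² (U = 1.0, A_e = A_n). φR_n = 0.75 × 65 × 2.9492 = 143.8 kips.
Governing: min(501.0, 146.3, 118.1, 143.8) = 118.1 kips → block shear.

118.1 kips (block shear governs)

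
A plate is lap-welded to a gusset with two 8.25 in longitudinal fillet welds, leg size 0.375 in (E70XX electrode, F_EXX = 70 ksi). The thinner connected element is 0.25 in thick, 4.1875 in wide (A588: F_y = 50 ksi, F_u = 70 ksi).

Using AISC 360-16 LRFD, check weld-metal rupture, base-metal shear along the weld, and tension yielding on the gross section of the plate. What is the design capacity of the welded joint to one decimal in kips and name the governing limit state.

47.1 kips (gross-section yield governs)

Weld metal: throat = 0.707×0.375 = 0.26513 in, L = 2×8.25 = 16.5 in. φR_n = 0.75 × 0.6 × 70 × 0.26513 × 16.5 = 137.8 kips.
Base metal shear (0.25 in plate): yield φR_n = 1.0×0.6×50×0.25×16.5 = 123.8 kips; rupture φR_n = 0.75×0.6×70×0.25×16.5 = 129.9 kips; take 123.8 kips (yield).
Tension yield (gross): A_g = 4.1875×0.25 = 1.0469 in². φR_n = 0.90 × 50 × 1.0469 = 47.1 kips.
Governing: min(137.8, 123.8, 47.1) = 47.1 kips → gross-section yield.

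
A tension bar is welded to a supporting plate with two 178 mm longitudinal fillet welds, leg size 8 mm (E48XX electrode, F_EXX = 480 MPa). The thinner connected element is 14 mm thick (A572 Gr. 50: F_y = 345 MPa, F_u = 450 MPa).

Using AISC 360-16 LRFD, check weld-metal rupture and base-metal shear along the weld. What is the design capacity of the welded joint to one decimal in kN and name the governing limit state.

434.9 kN (weld metal governs)

Weld metal: throat = 0.707×8 = 5.656 mm, L = 2×178 = 356 mm. φR_n = 0.75 × 0.6 × 480 × 5.656 × 356 = 434.9 kN.
Base metal shear (14 mm plate): yield φR_n = 1.0×0.6×345×14×356 = 1031.7 kN; rupture φR_n = 0.75×0.6×450×14×356 = 1009.3 kN; take 1009.3 kN (rupture).
Governing: min(434.9, 1009.3) = 434.9 kN → weld metal.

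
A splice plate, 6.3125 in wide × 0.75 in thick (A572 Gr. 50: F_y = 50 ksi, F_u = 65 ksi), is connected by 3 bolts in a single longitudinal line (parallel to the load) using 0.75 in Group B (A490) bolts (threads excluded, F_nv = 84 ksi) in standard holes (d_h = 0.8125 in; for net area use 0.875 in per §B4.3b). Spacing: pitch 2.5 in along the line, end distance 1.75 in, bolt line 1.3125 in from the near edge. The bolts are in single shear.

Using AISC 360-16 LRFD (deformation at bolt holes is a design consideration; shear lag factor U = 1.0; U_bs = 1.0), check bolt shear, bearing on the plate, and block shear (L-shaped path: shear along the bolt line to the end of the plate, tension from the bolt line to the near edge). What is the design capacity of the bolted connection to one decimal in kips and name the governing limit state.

Bolt shear: A_b = π(0.75)²/4 = 0.44179 in². φR_n = 0.75 × 84 × 0.44179 × 3 × 1 = 83.5 kips.
Bearing (0.75 in plate, F_u = 65 ksi): end bolts L_c = 1.75 − 0.8125/2 = 1.34375, R_n = min(1.2×1.34375×0.75×65, 2.4×0.75×0.75×65) = 78.609 kips/bolt; interior L_c = 2.5 − 0.8125 = 1.6875, R_n = 87.75 kips/bolt. φR_n = 0.75 × (1×78.609 + 2×87.75) = 190.6 kips.
Block shear: shear path 1×[1.75+2×2.5] = 1×6.75 in, A_gv = 5.0625, A_nv = 1×(6.75 − 2.5×0.875)×0.75 = 3.4219 in²; tension to near edge: (1.3125 − 0.5×0.875)×0.75 = 0.65625 in². R_n = min(0.6×65×3.4219, 0.6×50×5.0625) + 1.0×65×0.65625 = min(133.45, 151.88) + 42.656 = 176.11 kips. φR_n = 0.75 × 176.11 = 132.1 kips.
Governing: min(83.5, 190.6, 132.1) = 83.5 kips → bolt shear.

83.5 kips (bolt shear governs)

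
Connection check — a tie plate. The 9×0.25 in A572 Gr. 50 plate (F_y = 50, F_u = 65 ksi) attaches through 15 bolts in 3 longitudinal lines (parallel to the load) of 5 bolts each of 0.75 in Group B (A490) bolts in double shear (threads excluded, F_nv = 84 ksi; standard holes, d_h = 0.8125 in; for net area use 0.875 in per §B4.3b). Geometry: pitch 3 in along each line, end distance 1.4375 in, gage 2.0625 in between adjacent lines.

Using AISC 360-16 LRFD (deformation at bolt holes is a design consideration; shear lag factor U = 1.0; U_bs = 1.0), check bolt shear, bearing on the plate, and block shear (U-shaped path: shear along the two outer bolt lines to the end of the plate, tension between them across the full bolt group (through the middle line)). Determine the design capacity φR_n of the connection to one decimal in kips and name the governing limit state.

167.9 kips (block shear governs)

Bolt shear: A_b = π(0.75)²/4 = 0.44179 in². φR_n = 0.75 × 84 × 0.44179 × 15 × 2 = 835.0 kips.
Bearing (0.25 in plate, F_u = 65 ksi): end bolts L_c = 1.4375 − 0.8125/2 = 1.03125, R_n = min(1.2×1.03125×0.25×65, 2.4×0.75×0.25×65) = 20.109 kips/bolt; interior L_c = 3 − 0.8125 = 2.1875, R_n = 29.25 kips/bolt. φR_n = 0.75 × (3×20.109 + 12×29.25) = 308.5 kips.
Block shear: shear path 2×[1.4375+4×3] = 2×13.4375 in, A_gv = 6.7188, A_nv = 2×(13.4375 − 4.5×0.875)×0.25 = 4.75 in²; tension across gage: (4.125 − 2×0.875)×0.25 = 0.59375 in². R_n = min(0.6×65×4.75, 0.6×50×6.7188) + 1.0×65×0.59375 = min(185.25, 201.56) + 38.594 = 223.84 kips. φR_n = 0.75 × 223.84 = 167.9 kips.
Governing: min(835.0, 308.5, 167.9) = 167.9 kips → block shear.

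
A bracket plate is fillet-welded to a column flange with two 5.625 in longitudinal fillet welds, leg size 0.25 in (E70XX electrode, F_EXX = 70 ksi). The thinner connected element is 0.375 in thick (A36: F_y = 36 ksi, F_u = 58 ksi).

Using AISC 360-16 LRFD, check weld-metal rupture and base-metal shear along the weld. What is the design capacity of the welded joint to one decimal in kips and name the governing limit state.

Weld metal: throat = 0.707×0.25 = 0.17675 in, L = 2×5.625 = 11.25 in. φR_n = 0.75 × 0.6 × 70 × 0.17675 × 11.25 = 62.6 kips.
Base metal shear (0.375 in plate): yield φR_n = 1.0×0.6×36×0.375×11.25 = 91.1 kips; rupture φR_n = 0.75×0.6×58×0.375×11.25 = 110.1 kips; take 91.1 kips (yield).
Governing: min(62.6, 91.1) = 62.6 kips → weld metal.

62.6 kips (weld metal governs)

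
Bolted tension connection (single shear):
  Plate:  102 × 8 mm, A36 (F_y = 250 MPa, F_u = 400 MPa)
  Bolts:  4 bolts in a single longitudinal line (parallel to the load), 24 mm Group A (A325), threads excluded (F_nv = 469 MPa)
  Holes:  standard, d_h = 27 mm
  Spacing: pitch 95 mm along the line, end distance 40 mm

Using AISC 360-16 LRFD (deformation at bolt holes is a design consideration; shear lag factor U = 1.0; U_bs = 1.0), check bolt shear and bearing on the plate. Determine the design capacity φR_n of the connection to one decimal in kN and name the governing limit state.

491.0 kN (bearing governs)

Bolt shear: A_b = π(24)²/4 = 452.39 mm². φR_n = 0.75 × 469 × 452.39 × 4 × 1 = 636.5 kN.
Bearing (8 mm plate, F_u = 400 MPa): end bolts L_c = 40 − 27/2 = 26.5, R_n = min(1.2×26.5×8×400, 2.4×24×8×400) = 101.76 kN/bolt; interior L_c = 95 − 27 = 68, R_n = 184.32 kN/bolt. φR_n = 0.75 × (1×101.76 + 3×184.32) = 491.0 kN.
Governing: min(636.5, 491.0) = 491.0 kN → bearing.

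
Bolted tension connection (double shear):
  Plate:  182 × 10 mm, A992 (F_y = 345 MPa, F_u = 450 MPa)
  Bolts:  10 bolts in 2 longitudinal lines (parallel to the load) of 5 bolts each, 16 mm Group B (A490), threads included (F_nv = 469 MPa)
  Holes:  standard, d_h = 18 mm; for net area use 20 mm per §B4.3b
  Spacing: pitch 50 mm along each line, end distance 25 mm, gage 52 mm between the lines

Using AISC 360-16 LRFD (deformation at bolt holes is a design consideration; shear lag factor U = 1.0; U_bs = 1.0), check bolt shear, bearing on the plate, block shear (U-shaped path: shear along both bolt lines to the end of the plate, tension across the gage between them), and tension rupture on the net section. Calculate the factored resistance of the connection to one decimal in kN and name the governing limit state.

Bolt shear: A_b = π(16)²/4 = 201.06 mm². φR_n = 0.75 × 469 × 201.06 × 10 × 2 = 1414.5 kN.
Bearing (10 mm plate, F_u = 450 MPa): end bolts L_c = 25 − 18/2 = 16, R_n = min(1.2×16×10×450, 2.4×16×10×450) = 86.4 kN/bolt; interior L_c = 50 − 18 = 32, R_n = 172.8 kN/bolt. φR_n = 0.75 × (2×86.4 + 8×172.8) = 1166.4 kN.
Block shear: shear path 2×[25+4×50] = 2×225 mm, A_gv = 4500, A_nv = 2×(225 − 4.5×20)×10 = 2700 mm²; tension across gage: (52 − 1×20)×10 = 320 mm². R_n = min(0.6×450×2700, 0.6×345×4500) + 1.0×450×320 = min(729, 931.5) + 144 = 873 kN. φR_n = 0.75 × 873 = 654.8 kN.
Tension rupture (net): A_n = (182 − 2×20)×10 = 1420 mm² (U = 1.0, A_e = A_n). φR_n = 0.75 × 450 × 1420 = 479.3 kN.
Governing: min(1414.5, 1166.4, 654.8, 479.3) = 479.3 kN → net-section rupture.

479.3 kN (net-section rupture governs)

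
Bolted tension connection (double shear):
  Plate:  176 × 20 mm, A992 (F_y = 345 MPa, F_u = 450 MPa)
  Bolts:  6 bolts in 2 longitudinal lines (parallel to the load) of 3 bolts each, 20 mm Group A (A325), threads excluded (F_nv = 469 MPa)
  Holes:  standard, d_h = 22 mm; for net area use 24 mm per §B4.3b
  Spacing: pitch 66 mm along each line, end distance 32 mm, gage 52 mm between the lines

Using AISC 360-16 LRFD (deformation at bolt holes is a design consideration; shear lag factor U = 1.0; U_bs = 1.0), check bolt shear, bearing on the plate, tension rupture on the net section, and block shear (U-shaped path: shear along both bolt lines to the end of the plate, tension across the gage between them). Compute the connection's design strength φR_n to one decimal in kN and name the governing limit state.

864.0 kN (net-section rupture governs)

Bolt shear: A_b = π(20)²/4 = 314.16 mm². φR_n = 0.75 × 469 × 314.16 × 6 × 2 = 1326.1 kN.
Bearing (20 mm plate, F_u = 450 MPa): end bolts L_c = 32 − 22/2 = 21, R_n = min(1.2×21×20×450, 2.4×20×20×450) = 226.8 kN/bolt; interior L_c = 66 − 22 = 44, R_n = 432 kN/bolt. φR_n = 0.75 × (2×226.8 + 4×432) = 1636.2 kN.
Tension rupture (net): A_n = (176 − 2×24)×20 = 2560 mm² (U = 1.0, A_e = A_n). φR_n = 0.75 × 450 × 2560 = 864.0 kN.
Block shear: shear path 2×[32+2×66] = 2×164 mm, A_gv = 6560, A_nv = 2×(164 − 2.5×24)×20 = 4160 mm²; tension across gage: (52 − 1×24)×20 = 560 mm². R_n = min(0.6×450×4160, 0.6×345×6560) + 1.0×450×560 = min(1123.2, 1357.9) + 252 = 1375.2 kN. φR_n = 0.75 × 1375.2 = 1031.4 kN.
Governing: min(1326.1, 1636.2, 864.0, 1031.4) = 864.0 kN → net-section rupture.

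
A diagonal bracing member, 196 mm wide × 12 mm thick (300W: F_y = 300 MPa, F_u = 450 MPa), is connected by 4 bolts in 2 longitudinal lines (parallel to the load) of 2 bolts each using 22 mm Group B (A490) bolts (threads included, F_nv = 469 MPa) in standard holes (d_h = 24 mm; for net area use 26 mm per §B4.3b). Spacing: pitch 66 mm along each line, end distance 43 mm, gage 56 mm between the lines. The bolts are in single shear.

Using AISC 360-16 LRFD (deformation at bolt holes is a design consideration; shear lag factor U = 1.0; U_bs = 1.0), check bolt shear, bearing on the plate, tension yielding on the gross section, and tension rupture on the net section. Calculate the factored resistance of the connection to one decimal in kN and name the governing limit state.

534.8 kN (bolt shear governs)

Bolt shear: A_b = π(22)²/4 = 380.13 mm². φR_n = 0.75 × 469 × 380.13 × 4 × 1 = 534.8 kN.
Bearing (12 mm plate, F_u = 450 MPa): end bolts L_c = 43 − 24/2 = 31, R_n = min(1.2×31×12×450, 2.4×22×12×450) = 200.88 kN/bolt; interior L_c = 66 − 24 = 42, R_n = 272.16 kN/bolt. φR_n = 0.75 × (2×200.88 + 2×272.16) = 709.6 kN.
Tension yield (gross): A_g = 196×12 = 2352 mm². φR_n = 0.90 × 300 × 2352 = 635.0 kN.
Tension rupture (net): A_n = (196 − 2×26)×12 = 1728 mm² (U = 1.0, A_e = A_n). φR_n = 0.75 × 450 × 1728 = 583.2 kN.
Governing: min(534.8, 709.6, 635.0, 583.2) = 534.8 kN → bolt shear.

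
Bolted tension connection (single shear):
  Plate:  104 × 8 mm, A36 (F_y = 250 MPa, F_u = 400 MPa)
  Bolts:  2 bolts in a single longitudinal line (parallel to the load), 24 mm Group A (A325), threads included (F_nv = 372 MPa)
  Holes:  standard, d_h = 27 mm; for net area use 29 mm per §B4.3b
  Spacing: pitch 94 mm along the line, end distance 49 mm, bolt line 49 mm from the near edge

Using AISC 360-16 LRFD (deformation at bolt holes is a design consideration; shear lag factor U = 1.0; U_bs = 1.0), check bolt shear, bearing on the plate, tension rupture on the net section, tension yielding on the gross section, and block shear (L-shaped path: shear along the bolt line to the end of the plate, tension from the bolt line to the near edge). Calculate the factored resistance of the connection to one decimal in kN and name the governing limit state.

180.0 kN (net-section rupture governs)

Bolt shear: A_b = π(24)²/4 = 452.39 mm². φR_n = 0.75 × 372 × 452.39 × 2 × 1 = 252.4 kN.
Bearing (8 mm plate, F_u = 400 MPa): end bolts L_c = 49 − 27/2 = 35.5, R_n = min(1.2×35.5×8×400, 2.4×24×8×400) = 136.32 kN/bolt; interior L_c = 94 − 27 = 67, R_n = 184.32 kN/bolt. φR_n = 0.75 × (1×136.32 + 1×184.32) = 240.5 kN.
Tension rupture (net): A_n = (104 − 1×29)×8 = 600 mm² (U = 1.0, A_e = A_n). φR_n = 0.75 × 400 × 600 = 180.0 kN.
Tension yield (gross): A_g = 104×8 = 832 mm². φR_n = 0.90 × 250 × 832 = 187.2 kN.
Block shear: shear path 1×[49+1×94] = 1×143 mm, A_gv = 1144, A_nv = 1×(143 − 1.5×29)×8 = 796 mm²; tension to near edge: (49 − 0.5×29)×8 = 276 mm². R_n = min(0.6×400×796, 0.6×250×1144) + 1.0×400×276 = min(191.04, 171.6) + 110.4 = 282 kN. φR_n = 0.75 × 282 = 211.5 kN.
Governing: min(252.4, 240.5, 180.0, 187.2, 211.5) = 180.0 kN → net-section rupture.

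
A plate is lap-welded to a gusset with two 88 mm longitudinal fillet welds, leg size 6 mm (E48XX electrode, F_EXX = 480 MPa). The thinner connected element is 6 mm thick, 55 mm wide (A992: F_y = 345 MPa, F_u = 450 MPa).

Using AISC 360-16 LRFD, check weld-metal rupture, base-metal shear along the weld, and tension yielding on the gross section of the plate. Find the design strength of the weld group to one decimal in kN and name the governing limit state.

102.5 kN (gross-section yield governs)

Weld metal: throat = 0.707×6 = 4.242 mm, L = 2×88 = 176 mm. φR_n = 0.75 × 0.6 × 480 × 4.242 × 176 = 161.3 kN.
Base metal shear (6 mm plate): yield φR_n = 1.0×0.6×345×6×176 = 218.6 kN; rupture φR_n = 0.75×0.6×450×6×176 = 213.8 kN; take 213.8 kN (rupture).
Tension yield (gross): A_g = 55×6 = 330 mm². φR_n = 0.90 × 345 × 330 = 102.5 kN.
Governing: min(161.3, 213.8, 102.5) = 102.5 kN → gross-section yield.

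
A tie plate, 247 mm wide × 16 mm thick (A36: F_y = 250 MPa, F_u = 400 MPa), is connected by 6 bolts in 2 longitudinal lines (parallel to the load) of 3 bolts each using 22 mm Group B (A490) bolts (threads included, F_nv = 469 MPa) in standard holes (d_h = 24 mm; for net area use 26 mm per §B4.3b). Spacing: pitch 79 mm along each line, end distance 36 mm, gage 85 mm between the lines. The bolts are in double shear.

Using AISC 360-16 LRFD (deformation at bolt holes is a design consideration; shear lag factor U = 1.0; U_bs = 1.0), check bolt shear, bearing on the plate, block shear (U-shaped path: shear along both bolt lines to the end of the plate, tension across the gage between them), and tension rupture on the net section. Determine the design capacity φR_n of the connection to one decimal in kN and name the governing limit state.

936.0 kN (net-section rupture governs)

Bolt shear: A_b = π(22)²/4 = 380.13 mm². φR_n = 0.75 × 469 × 380.13 × 6 × 2 = 1604.5 kN.
Bearing (16 mm plate, F_u = 400 MPa): end bolts L_c = 36 − 24/2 = 24, R_n = min(1.2×24×16×400, 2.4×22×16×400) = 184.32 kN/bolt; interior L_c = 79 − 24 = 55, R_n = 337.92 kN/bolt. φR_n = 0.75 × (2×184.32 + 4×337.92) = 1290.2 kN.
Block shear: shear path 2×[36+2×79] = 2×194 mm, A_gv = 6208, A_nv = 2×(194 − 2.5×26)×16 = 4128 mm²; tension across gage: (85 − 1×26)×16 = 944 mm². R_n = min(0.6×400×4128, 0.6×250×6208) + 1.0×400×944 = min(990.72, 931.2) + 377.6 = 1308.8 kN. φR_n = 0.75 × 1308.8 = 981.6 kN.
Tension rupture (net): A_n = (247 − 2×26)×16 = 3120 mm² (U = 1.0, A_e = A_n). φR_n = 0.75 × 400 × 3120 = 936.0 kN.
Governing: min(1604.5, 1290.2, 981.6, 936.0) = 936.0 kN → net-section rupture.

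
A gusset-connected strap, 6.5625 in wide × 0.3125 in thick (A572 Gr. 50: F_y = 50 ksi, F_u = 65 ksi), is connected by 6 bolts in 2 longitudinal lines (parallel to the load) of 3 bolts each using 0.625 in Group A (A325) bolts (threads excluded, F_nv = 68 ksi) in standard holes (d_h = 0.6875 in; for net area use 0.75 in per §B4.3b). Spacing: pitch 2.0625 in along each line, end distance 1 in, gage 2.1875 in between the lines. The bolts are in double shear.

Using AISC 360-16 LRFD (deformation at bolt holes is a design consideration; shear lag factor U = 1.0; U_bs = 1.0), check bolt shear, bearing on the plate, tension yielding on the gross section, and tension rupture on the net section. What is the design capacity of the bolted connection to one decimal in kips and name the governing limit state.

77.1 kips (net-section rupture governs)

Bolt shear: A_b = π(0.625)²/4 = 0.3068 in². φR_n = 0.75 × 68 × 0.3068 × 6 × 2 = 187.8 kips.
Bearing (0.3125 in plate, F_u = 65 ksi): end bolts L_c = 1 − 0.6875/2 = 0.65625, R_n = min(1.2×0.65625×0.3125×65, 2.4×0.625×0.3125×65) = 15.996 kips/bolt; interior L_c = 2.0625 − 0.6875 = 1.375, R_n = 30.469 kips/bolt. φR_n = 0.75 × (2×15.996 + 4×30.469) = 115.4 kips.
Tension yield (gross): A_g = 6.5625×0.3125 = 2.0508 in². φR_n = 0.90 × 50 × 2.0508 = 92.3 kips.
Tension rupture (net): A_n = (6.5625 − 2×0.75)×0.3125 = 1.582 in² (U = 1.0, A_e = A_n). φR_n = 0.75 × 65 × 1.582 = 77.1 kips.
Governing: min(187.8, 115.4, 92.3, 77.1) = 77.1 kips → net-section rupture.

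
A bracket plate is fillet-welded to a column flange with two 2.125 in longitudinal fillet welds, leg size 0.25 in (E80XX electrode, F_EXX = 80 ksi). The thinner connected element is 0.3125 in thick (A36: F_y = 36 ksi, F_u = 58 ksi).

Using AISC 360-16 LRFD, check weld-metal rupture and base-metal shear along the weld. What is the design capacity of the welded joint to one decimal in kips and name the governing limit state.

27.0 kips (weld metal governs)

Weld metal: throat = 0.707×0.25 = 0.17675 in, L = 2×2.125 = 4.25 in. φR_n = 0.75 × 0.6 × 80 × 0.17675 × 4.25 = 27.0 kips.
Base metal shear (0.3125 in plate): yield φR_n = 1.0×0.6×36×0.3125×4.25 = 28.7 kips; rupture φR_n = 0.75×0.6×58×0.3125×4.25 = 34.7 kips; take 28.7 kips (yield).
Governing: min(27.0, 28.7) = 27.0 kips → weld metal.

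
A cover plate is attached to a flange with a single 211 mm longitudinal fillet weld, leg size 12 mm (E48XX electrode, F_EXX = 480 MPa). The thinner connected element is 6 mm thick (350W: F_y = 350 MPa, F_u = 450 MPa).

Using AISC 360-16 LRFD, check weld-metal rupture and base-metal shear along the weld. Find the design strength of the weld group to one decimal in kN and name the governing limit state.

Weld metal: throat = 0.707×12 = 8.484 mm, L = 211 mm. φR_n = 0.75 × 0.6 × 480 × 8.484 × 211 = 386.7 kN.
Base metal shear (6 mm plate): yield φR_n = 1.0×0.6×350×6×211 = 265.9 kN; rupture φR_n = 0.75×0.6×450×6×211 = 256.4 kN; take 256.4 kN (rupture).
Governing: min(386.7, 256.4) = 256.4 kN → base-metal shear.

256.4 kN (base-metal shear governs)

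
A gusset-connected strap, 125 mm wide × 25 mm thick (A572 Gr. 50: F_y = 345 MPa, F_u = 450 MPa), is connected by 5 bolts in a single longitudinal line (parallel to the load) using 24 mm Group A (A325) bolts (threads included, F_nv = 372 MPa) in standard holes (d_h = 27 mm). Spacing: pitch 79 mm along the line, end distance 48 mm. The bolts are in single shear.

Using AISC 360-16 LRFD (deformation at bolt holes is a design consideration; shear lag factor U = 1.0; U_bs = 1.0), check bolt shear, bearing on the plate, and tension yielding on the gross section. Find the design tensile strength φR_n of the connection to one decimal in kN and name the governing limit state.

Bolt shear: A_b = π(24)²/4 = 452.39 mm². φR_n = 0.75 × 372 × 452.39 × 5 × 1 = 631.1 kN.
Bearing (25 mm plate, F_u = 450 MPa): end bolts L_c = 48 − 27/2 = 34.5, R_n = min(1.2×34.5×25×450, 2.4×24×25×450) = 465.75 kN/bolt; interior L_c = 79 − 27 = 52, R_n = 648 kN/bolt. φR_n = 0.75 × (1×465.75 + 4×648) = 2293.3 kN.
Tension yield (gross): A_g = 125×25 = 3125 mm². φR_n = 0.90 × 345 × 3125 = 970.3 kN.
Governing: min(631.1, 2293.3, 970.3) = 631.1 kN → bolt shear.

631.1 kN (bolt shear governs)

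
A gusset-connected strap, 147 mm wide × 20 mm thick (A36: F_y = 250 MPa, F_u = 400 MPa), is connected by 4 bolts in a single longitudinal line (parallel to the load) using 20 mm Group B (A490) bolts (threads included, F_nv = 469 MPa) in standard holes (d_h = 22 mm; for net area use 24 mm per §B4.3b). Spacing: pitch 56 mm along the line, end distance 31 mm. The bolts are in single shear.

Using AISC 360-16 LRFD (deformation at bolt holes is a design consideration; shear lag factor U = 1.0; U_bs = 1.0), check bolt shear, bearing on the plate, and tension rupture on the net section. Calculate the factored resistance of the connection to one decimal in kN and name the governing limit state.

442.0 kN (bolt shear governs)

Bolt shear: A_b = π(20)²/4 = 314.16 mm². φR_n = 0.75 × 469 × 314.16 × 4 × 1 = 442.0 kN.
Bearing (20 mm plate, F_u = 400 MPa): end bolts L_c = 31 − 22/2 = 20, R_n = min(1.2×20×20×400, 2.4×20×20×400) = 192 kN/bolt; interior L_c = 56 − 22 = 34, R_n = 326.4 kN/bolt. φR_n = 0.75 × (1×192 + 3×326.4) = 878.4 kN.
Tension rupture (net): A_n = (147 − 1×24)×20 = 2460 mm² (U = 1.0, A_e = A_n). φR_n = 0.75 × 400 × 2460 = 738.0 kN.
Governing: min(442.0, 878.4, 738.0) = 442.0 kN → bolt shear.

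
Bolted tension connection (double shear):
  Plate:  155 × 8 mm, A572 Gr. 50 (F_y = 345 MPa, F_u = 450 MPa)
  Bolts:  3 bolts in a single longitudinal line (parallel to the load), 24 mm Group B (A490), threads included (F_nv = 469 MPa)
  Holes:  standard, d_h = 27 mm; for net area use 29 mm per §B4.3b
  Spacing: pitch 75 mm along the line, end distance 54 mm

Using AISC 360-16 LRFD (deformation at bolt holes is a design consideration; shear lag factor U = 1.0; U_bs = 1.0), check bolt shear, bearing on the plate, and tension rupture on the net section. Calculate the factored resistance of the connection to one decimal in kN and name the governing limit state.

340.2 kN (net-section rupture governs)

Bolt shear: A_b = π(24)²/4 = 452.39 mm². φR_n = 0.75 × 469 × 452.39 × 3 × 2 = 954.8 kN.
Bearing (8 mm plate, F_u = 450 MPa): end bolts L_c = 54 − 27/2 = 40.5, R_n = min(1.2×40.5×8×450, 2.4×24×8×450) = 174.96 kN/bolt; interior L_c = 75 − 27 = 48, R_n = 207.36 kN/bolt. φR_n = 0.75 × (1×174.96 + 2×207.36) = 442.3 kN.
Tension rupture (net): A_n = (155 − 1×29)×8 = 1008 mm² (U = 1.0, A_e = A_n). φR_n = 0.75 × 450 × 1008 = 340.2 kN.
Governing: min(954.8, 442.3, 340.2) = 340.2 kN → net-section rupture.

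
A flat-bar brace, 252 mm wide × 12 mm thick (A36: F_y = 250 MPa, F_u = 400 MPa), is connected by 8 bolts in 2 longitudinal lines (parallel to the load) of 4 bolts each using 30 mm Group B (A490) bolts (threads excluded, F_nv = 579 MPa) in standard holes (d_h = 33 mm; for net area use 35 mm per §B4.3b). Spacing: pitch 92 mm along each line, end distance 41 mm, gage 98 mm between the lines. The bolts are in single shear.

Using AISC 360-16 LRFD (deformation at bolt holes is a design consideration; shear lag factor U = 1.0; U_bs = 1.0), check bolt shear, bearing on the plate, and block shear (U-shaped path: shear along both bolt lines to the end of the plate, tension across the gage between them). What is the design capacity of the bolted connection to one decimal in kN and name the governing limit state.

Bolt shear: A_b = π(30)²/4 = 706.86 mm². φR_n = 0.75 × 579 × 706.86 × 8 × 1 = 2455.6 kN.
Bearing (12 mm plate, F_u = 400 MPa): end bolts L_c = 41 − 33/2 = 24.5, R_n = min(1.2×24.5×12×400, 2.4×30×12×400) = 141.12 kN/bolt; interior L_c = 92 − 33 = 59, R_n = 339.84 kN/bolt. φR_n = 0.75 × (2×141.12 + 6×339.84) = 1741.0 kN.
Block shear: shear path 2×[41+3×92] = 2×317 mm, A_gv = 7608, A_nv = 2×(317 − 3.5×35)×12 = 4668 mm²; tension across gage: (98 − 1×35)×12 = 756 mm². R_n = min(0.6×400×4668, 0.6×250×7608) + 1.0×400×756 = min(1120.3, 1141.2) + 302.4 = 1422.7 kN. φR_n = 0.75 × 1422.7 = 1067.0 kN.
Governing: min(2455.6, 1741.0, 1067.0) = 1067.0 kN → block shear.

1067.0 kN (block shear governs)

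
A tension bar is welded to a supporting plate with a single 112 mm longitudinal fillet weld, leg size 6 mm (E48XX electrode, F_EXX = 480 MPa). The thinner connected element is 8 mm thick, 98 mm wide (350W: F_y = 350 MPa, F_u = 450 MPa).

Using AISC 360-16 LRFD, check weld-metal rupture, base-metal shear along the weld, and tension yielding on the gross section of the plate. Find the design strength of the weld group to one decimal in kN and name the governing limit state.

Weld metal: throat = 0.707×6 = 4.242 mm, L = 112 mm. φR_n = 0.75 × 0.6 × 480 × 4.242 × 112 = 102.6 kN.
Base metal shear (8 mm plate): yield φR_n = 1.0×0.6×350×8×112 = 188.2 kN; rupture φR_n = 0.75×0.6×450×8×112 = 181.4 kN; take 181.4 kN (rupture).
Tension yield (gross): A_g = 98×8 = 784 mm². φR_n = 0.90 × 350 × 784 = 247.0 kN.
Governing: min(102.6, 181.4, 247.0) = 102.6 kN → weld metal.

102.6 kN (weld metal governs)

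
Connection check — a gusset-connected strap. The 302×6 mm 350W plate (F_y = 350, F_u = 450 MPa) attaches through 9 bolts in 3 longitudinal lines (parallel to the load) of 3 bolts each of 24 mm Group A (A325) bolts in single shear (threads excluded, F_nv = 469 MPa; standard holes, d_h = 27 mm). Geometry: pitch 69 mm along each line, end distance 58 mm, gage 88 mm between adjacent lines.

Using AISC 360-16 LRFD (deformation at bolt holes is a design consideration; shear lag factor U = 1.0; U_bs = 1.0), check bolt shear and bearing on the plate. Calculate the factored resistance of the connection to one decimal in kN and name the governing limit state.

Bolt shear: A_b = π(24)²/4 = 452.39 mm². φR_n = 0.75 × 469 × 452.39 × 9 × 1 = 1432.2 kN.
Bearing (6 mm plate, F_u = 450 MPa): end bolts L_c = 58 − 27/2 = 44.5, R_n = min(1.2×44.5×6×450, 2.4×24×6×450) = 144.18 kN/bolt; interior L_c = 69 − 27 = 42, R_n = 136.08 kN/bolt. φR_n = 0.75 × (3×144.18 + 6×136.08) = 936.8 kN.
Governing: min(1432.2, 936.8) = 936.8 kN → bearing.

936.8 kN (bearing governs)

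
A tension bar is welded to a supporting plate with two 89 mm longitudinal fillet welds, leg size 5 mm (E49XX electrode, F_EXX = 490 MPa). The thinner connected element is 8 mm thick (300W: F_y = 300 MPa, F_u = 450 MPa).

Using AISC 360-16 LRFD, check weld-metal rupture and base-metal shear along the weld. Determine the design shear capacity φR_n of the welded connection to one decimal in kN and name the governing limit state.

Weld metal: throat = 0.707×5 = 3.535 mm, L = 2×89 = 178 mm. φR_n = 0.75 × 0.6 × 490 × 3.535 × 178 = 138.7 kN.
Base metal shear (8 mm plate): yield φR_n = 1.0×0.6×300×8×178 = 256.3 kN; rupture φR_n = 0.75×0.6×450×8×178 = 288.4 kN; take 256.3 kN (yield).
Governing: min(138.7, 256.3) = 138.7 kN → weld metal.

138.7 kN (weld metal governs)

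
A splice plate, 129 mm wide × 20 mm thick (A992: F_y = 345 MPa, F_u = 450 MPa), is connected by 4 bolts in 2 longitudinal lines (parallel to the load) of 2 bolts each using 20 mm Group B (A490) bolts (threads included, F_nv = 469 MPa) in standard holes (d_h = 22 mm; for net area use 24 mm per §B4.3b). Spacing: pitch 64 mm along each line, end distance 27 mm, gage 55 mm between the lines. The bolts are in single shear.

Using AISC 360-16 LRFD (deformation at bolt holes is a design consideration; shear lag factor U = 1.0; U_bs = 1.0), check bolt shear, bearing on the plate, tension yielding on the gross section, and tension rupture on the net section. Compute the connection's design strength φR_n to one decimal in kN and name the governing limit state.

442.0 kN (bolt shear governs)

Bolt shear: A_b = π(20)²/4 = 314.16 mm². φR_n = 0.75 × 469 × 314.16 × 4 × 1 = 442.0 kN.
Bearing (20 mm plate, F_u = 450 MPa): end bolts L_c = 27 − 22/2 = 16, R_n = min(1.2×16×20×450, 2.4×20×20×450) = 172.8 kN/bolt; interior L_c = 64 − 22 = 42, R_n = 432 kN/bolt. φR_n = 0.75 × (2×172.8 + 2×432) = 907.2 kN.
Tension yield (gross): A_g = 129×20 = 2580 mm². φR_n = 0.90 × 345 × 2580 = 801.1 kN.
Tension rupture (net): A_n = (129 − 2×24)×20 = 1620 mm² (U = 1.0, A_e = A_n). φR_n = 0.75 × 450 × 1620 = 546.8 kN.
Governing: min(442.0, 907.2, 801.1, 546.8) = 442.0 kN → bolt shear.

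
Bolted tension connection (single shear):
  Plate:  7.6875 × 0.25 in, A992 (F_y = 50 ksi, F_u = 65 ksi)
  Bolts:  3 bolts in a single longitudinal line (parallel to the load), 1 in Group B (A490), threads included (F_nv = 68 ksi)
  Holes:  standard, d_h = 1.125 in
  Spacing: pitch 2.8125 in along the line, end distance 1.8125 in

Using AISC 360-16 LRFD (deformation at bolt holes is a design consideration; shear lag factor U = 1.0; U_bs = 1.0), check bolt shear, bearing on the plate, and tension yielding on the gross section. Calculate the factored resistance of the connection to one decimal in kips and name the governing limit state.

67.6 kips (bearing governs)

Bolt shear: A_b = π(1)²/4 = 0.7854 in². φR_n = 0.75 × 68 × 0.7854 × 3 × 1 = 120.2 kips.
Bearing (0.25 in plate, F_u = 65 ksi): end bolts L_c = 1.8125 − 1.125/2 = 1.25, R_n = min(1.2×1.25×0.25×65, 2.4×1×0.25×65) = 24.375 kips/bolt; interior L_c = 2.8125 − 1.125 = 1.6875, R_n = 32.906 kips/bolt. φR_n = 0.75 × (1×24.375 + 2×32.906) = 67.6 kips.
Tension yield (gross): A_g = 7.6875×0.25 = 1.9219 in². φR_n = 0.90 × 50 × 1.9219 = 86.5 kips.
Governing: min(120.2, 67.6, 86.5) = 67.6 kips → bearing.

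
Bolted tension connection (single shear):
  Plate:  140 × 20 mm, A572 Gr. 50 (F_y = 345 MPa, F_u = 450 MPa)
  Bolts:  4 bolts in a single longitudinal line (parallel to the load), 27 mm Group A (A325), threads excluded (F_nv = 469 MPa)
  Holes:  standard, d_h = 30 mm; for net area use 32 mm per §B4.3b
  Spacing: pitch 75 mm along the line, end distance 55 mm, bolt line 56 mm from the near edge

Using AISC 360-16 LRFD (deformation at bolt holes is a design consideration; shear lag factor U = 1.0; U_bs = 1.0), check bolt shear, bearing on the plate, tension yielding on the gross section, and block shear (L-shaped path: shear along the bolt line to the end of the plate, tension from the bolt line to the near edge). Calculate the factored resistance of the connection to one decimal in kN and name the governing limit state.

Bolt shear: A_b = π(27)²/4 = 572.56 mm². φR_n = 0.75 × 469 × 572.56 × 4 × 1 = 805.6 kN.
Bearing (20 mm plate, F_u = 450 MPa): end bolts L_c = 55 − 30/2 = 40, R_n = min(1.2×40×20×450, 2.4×27×20×450) = 432 kN/bolt; interior L_c = 75 − 30 = 45, R_n = 486 kN/bolt. φR_n = 0.75 × (1×432 + 3×486) = 1417.5 kN.
Tension yield (gross): A_g = 140×20 = 2800 mm². φR_n = 0.90 × 345 × 2800 = 869.4 kN.
Block shear: shear path 1×[55+3×75] = 1×280 mm, A_gv = 5600, A_nv = 1×(280 − 3.5×32)×20 = 3360 mm²; tension to near edge: (56 − 0.5×32)×20 = 800 mm². R_n = min(0.6×450×3360, 0.6×345×5600) + 1.0×450×800 = min(907.2, 1159.2) + 360 = 1267.2 kN. φR_n = 0.75 × 1267.2 = 950.4 kN.
Governing: min(805.6, 1417.5, 869.4, 950.4) = 805.6 kN → bolt shear.

805.6 kN (bolt shear governs)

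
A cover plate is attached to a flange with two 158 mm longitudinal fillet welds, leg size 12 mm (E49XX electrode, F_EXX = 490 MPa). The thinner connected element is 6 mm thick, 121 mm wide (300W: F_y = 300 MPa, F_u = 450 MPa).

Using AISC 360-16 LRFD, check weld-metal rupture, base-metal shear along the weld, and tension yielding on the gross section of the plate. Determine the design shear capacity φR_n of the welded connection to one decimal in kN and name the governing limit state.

Weld metal: throat = 0.707×12 = 8.484 mm, L = 2×158 = 316 mm. φR_n = 0.75 × 0.6 × 490 × 8.484 × 316 = 591.1 kN.
Base metal shear (6 mm plate): yield φR_n = 1.0×0.6×300×6×316 = 341.3 kN; rupture φR_n = 0.75×0.6×450×6×316 = 383.9 kN; take 341.3 kN (yield).
Tension yield (gross): A_g = 121×6 = 726 mm². φR_n = 0.90 × 300 × 726 = 196.0 kN.
Governing: min(591.1, 341.3, 196.0) = 196.0 kN → gross-section yield.

196.0 kN (gross-section yield governs)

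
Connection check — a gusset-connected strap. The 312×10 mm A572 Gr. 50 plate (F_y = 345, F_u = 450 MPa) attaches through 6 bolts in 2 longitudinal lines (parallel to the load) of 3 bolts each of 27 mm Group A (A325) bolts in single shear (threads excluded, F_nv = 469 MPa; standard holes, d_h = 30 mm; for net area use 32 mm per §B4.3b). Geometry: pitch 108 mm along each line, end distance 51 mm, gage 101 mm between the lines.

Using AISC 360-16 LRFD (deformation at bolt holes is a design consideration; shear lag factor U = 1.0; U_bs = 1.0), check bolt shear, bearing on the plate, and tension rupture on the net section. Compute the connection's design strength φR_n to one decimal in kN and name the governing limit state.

837.0 kN (net-section rupture governs)

Bolt shear: A_b = π(27)²/4 = 572.56 mm². φR_n = 0.75 × 469 × 572.56 × 6 × 1 = 1208.4 kN.
Bearing (10 mm plate, F_u = 450 MPa): end bolts L_c = 51 − 30/2 = 36, R_n = min(1.2×36×10×450, 2.4×27×10×450) = 194.4 kN/bolt; interior L_c = 108 − 30 = 78, R_n = 291.6 kN/bolt. φR_n = 0.75 × (2×194.4 + 4×291.6) = 1166.4 kN.
Tension rupture (net): A_n = (312 − 2×32)×10 = 2480 mm² (U = 1.0, A_e = A_n). φR_n = 0.75 × 450 × 2480 = 837.0 kN.
Governing: min(1208.4, 1166.4, 837.0) = 837.0 kN → net-section rupture.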